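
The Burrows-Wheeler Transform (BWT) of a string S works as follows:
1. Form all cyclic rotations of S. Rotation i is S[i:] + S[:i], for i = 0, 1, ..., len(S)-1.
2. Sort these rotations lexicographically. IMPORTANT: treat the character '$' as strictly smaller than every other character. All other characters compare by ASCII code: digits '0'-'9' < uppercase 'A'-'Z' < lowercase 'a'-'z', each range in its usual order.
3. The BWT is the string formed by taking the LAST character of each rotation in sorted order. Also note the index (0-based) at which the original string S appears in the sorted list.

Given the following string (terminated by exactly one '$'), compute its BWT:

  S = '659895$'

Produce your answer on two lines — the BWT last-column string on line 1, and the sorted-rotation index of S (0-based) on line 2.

Answer: 596$985
3

Derivation:
All 7 rotations (rotation i = S[i:]+S[:i]):
  rot[0] = 659895$
  rot[1] = 59895$6
  rot[2] = 9895$65
  rot[3] = 895$659
  rot[4] = 95$6598
  rot[5] = 5$65989
  rot[6] = $659895
Sorted (with $ < everything):
  sorted[0] = $659895  (last char: '5')
  sorted[1] = 5$65989  (last char: '9')
  sorted[2] = 59895$6  (last char: '6')
  sorted[3] = 659895$  (last char: '$')
  sorted[4] = 895$659  (last char: '9')
  sorted[5] = 95$6598  (last char: '8')
  sorted[6] = 9895$65  (last char: '5')
Last column: 596$985
Original string S is at sorted index 3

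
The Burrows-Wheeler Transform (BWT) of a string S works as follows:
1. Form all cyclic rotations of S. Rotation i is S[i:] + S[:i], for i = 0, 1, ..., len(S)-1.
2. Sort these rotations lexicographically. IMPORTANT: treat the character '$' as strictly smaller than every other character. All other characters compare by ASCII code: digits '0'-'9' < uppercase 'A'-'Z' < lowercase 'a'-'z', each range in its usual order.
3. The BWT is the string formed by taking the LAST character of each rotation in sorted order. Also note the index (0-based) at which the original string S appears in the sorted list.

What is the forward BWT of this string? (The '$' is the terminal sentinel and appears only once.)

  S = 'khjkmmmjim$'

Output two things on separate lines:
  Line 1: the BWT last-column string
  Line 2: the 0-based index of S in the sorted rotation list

All 11 rotations (rotation i = S[i:]+S[:i]):
  rot[0] = khjkmmmjim$
  rot[1] = hjkmmmjim$k
  rot[2] = jkmmmjim$kh
  rot[3] = kmmmjim$khj
  rot[4] = mmmjim$khjk
  rot[5] = mmjim$khjkm
  rot[6] = mjim$khjkmm
  rot[7] = jim$khjkmmm
  rot[8] = im$khjkmmmj
  rot[9] = m$khjkmmmji
  rot[10] = $khjkmmmjim
Sorted (with $ < everything):
  sorted[0] = $khjkmmmjim  (last char: 'm')
  sorted[1] = hjkmmmjim$k  (last char: 'k')
  sorted[2] = im$khjkmmmj  (last char: 'j')
  sorted[3] = jim$khjkmmm  (last char: 'm')
  sorted[4] = jkmmmjim$kh  (last char: 'h')
  sorted[5] = khjkmmmjim$  (last char: '$')
  sorted[6] = kmmmjim$khj  (last char: 'j')
  sorted[7] = m$khjkmmmji  (last char: 'i')
  sorted[8] = mjim$khjkmm  (last char: 'm')
  sorted[9] = mmjim$khjkm  (last char: 'm')
  sorted[10] = mmmjim$khjk  (last char: 'k')
Last column: mkjmh$jimmk
Original string S is at sorted index 5

Answer: mkjmh$jimmk
5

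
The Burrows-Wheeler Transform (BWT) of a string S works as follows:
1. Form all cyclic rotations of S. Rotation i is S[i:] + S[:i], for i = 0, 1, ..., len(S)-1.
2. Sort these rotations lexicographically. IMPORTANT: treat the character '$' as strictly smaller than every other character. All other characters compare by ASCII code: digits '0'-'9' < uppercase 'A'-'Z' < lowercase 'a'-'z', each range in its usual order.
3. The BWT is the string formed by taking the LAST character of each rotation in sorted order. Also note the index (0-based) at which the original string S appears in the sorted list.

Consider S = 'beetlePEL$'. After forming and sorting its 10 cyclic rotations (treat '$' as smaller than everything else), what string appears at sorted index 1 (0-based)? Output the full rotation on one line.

Answer: EL$beetleP

Derivation:
All 10 rotations (rotation i = S[i:]+S[:i]):
  rot[0] = beetlePEL$
  rot[1] = eetlePEL$b
  rot[2] = etlePEL$be
  rot[3] = tlePEL$bee
  rot[4] = lePEL$beet
  rot[5] = ePEL$beetl
  rot[6] = PEL$beetle
  rot[7] = EL$beetleP
  rot[8] = L$beetlePE
  rot[9] = $beetlePEL
Sorted (with $ < everything):
  sorted[0] = $beetlePEL
  sorted[1] = EL$beetleP
  sorted[2] = L$beetlePE
  sorted[3] = PEL$beetle
  sorted[4] = beetlePEL$
  sorted[5] = ePEL$beetl
  sorted[6] = eetlePEL$b
  sorted[7] = etlePEL$be
  sorted[8] = lePEL$beet
  sorted[9] = tlePEL$bee
sorted[1] = EL$beetleP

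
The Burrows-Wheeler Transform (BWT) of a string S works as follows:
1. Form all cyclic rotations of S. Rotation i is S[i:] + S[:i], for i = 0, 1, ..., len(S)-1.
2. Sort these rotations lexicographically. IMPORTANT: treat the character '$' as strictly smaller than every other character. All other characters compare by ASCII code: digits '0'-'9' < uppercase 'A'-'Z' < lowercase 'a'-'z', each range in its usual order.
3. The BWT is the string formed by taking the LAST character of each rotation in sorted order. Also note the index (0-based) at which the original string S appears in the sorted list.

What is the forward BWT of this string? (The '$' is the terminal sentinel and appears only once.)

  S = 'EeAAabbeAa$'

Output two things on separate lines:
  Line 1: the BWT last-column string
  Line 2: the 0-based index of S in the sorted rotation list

Answer: aeeA$AAabEb
4

Derivation:
All 11 rotations (rotation i = S[i:]+S[:i]):
  rot[0] = EeAAabbeAa$
  rot[1] = eAAabbeAa$E
  rot[2] = AAabbeAa$Ee
  rot[3] = AabbeAa$EeA
  rot[4] = abbeAa$EeAA
  rot[5] = bbeAa$EeAAa
  rot[6] = beAa$EeAAab
  rot[7] = eAa$EeAAabb
  rot[8] = Aa$EeAAabbe
  rot[9] = a$EeAAabbeA
  rot[10] = $EeAAabbeAa
Sorted (with $ < everything):
  sorted[0] = $EeAAabbeAa  (last char: 'a')
  sorted[1] = AAabbeAa$Ee  (last char: 'e')
  sorted[2] = Aa$EeAAabbe  (last char: 'e')
  sorted[3] = AabbeAa$EeA  (last char: 'A')
  sorted[4] = EeAAabbeAa$  (last char: '$')
  sorted[5] = a$EeAAabbeA  (last char: 'A')
  sorted[6] = abbeAa$EeAA  (last char: 'A')
  sorted[7] = bbeAa$EeAAa  (last char: 'a')
  sorted[8] = beAa$EeAAab  (last char: 'b')
  sorted[9] = eAAabbeAa$E  (last char: 'E')
  sorted[10] = eAa$EeAAabb  (last char: 'b')
Last column: aeeA$AAabEb
Original string S is at sorted index 4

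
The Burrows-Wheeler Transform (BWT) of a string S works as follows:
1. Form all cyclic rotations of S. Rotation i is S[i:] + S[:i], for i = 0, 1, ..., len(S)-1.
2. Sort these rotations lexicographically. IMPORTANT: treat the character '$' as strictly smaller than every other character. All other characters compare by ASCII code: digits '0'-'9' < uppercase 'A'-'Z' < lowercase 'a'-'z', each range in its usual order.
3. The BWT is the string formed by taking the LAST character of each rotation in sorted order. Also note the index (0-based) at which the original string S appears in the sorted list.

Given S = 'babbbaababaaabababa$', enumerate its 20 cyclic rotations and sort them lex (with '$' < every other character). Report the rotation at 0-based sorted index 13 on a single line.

Answer: baababaaabababa$babb

Derivation:
All 20 rotations (rotation i = S[i:]+S[:i]):
  rot[0] = babbbaababaaabababa$
  rot[1] = abbbaababaaabababa$b
  rot[2] = bbbaababaaabababa$ba
  rot[3] = bbaababaaabababa$bab
  rot[4] = baababaaabababa$babb
  rot[5] = aababaaabababa$babbb
  rot[6] = ababaaabababa$babbba
  rot[7] = babaaabababa$babbbaa
  rot[8] = abaaabababa$babbbaab
  rot[9] = baaabababa$babbbaaba
  rot[10] = aaabababa$babbbaabab
  rot[11] = aabababa$babbbaababa
  rot[12] = abababa$babbbaababaa
  rot[13] = bababa$babbbaababaaa
  rot[14] = ababa$babbbaababaaab
  rot[15] = baba$babbbaababaaaba
  rot[16] = aba$babbbaababaaabab
  rot[17] = ba$babbbaababaaababa
  rot[18] = a$babbbaababaaababab
  rot[19] = $babbbaababaaabababa
Sorted (with $ < everything):
  sorted[0] = $babbbaababaaabababa
  sorted[1] = a$babbbaababaaababab
  sorted[2] = aaabababa$babbbaabab
  sorted[3] = aababaaabababa$babbb
  sorted[4] = aabababa$babbbaababa
  sorted[5] = aba$babbbaababaaabab
  sorted[6] = abaaabababa$babbbaab
  sorted[7] = ababa$babbbaababaaab
  sorted[8] = ababaaabababa$babbba
  sorted[9] = abababa$babbbaababaa
  sorted[10] = abbbaababaaabababa$b
  sorted[11] = ba$babbbaababaaababa
  sorted[12] = baaabababa$babbbaaba
  sorted[13] = baababaaabababa$babb
  sorted[14] = baba$babbbaababaaaba
  sorted[15] = babaaabababa$babbbaa
  sorted[16] = bababa$babbbaababaaa
  sorted[17] = babbbaababaaabababa$
  sorted[18] = bbaababaaabababa$bab
  sorted[19] = bbbaababaaabababa$ba
sorted[13] = baababaaabababa$babb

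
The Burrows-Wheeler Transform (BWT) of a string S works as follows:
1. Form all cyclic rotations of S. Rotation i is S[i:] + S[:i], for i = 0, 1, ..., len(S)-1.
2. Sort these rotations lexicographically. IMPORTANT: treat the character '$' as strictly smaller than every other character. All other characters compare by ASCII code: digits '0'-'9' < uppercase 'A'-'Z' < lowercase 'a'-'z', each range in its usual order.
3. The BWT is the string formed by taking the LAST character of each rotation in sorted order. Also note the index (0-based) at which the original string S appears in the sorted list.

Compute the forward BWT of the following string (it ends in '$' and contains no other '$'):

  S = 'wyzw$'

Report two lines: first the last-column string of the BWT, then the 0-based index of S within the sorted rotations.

Answer: wz$wy
2

Derivation:
All 5 rotations (rotation i = S[i:]+S[:i]):
  rot[0] = wyzw$
  rot[1] = yzw$w
  rot[2] = zw$wy
  rot[3] = w$wyz
  rot[4] = $wyzw
Sorted (with $ < everything):
  sorted[0] = $wyzw  (last char: 'w')
  sorted[1] = w$wyz  (last char: 'z')
  sorted[2] = wyzw$  (last char: '$')
  sorted[3] = yzw$w  (last char: 'w')
  sorted[4] = zw$wy  (last char: 'y')
Last column: wz$wy
Original string S is at sorted index 2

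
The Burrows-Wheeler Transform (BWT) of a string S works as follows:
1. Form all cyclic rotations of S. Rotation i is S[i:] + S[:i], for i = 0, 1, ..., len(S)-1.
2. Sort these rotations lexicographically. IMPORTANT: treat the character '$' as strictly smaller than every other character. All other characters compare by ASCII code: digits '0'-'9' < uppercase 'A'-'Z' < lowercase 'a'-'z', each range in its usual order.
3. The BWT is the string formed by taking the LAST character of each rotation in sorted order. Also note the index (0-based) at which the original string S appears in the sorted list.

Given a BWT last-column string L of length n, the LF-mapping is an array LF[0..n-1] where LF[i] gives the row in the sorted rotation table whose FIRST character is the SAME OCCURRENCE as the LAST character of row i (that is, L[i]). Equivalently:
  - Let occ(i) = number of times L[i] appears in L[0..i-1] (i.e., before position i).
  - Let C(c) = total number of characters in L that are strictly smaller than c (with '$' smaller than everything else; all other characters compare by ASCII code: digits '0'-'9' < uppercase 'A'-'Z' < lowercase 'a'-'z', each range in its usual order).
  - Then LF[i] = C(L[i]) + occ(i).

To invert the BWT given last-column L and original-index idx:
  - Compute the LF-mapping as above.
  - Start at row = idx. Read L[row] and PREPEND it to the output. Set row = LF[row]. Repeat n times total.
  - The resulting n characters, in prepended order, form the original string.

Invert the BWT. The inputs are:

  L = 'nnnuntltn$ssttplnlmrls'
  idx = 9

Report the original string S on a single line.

LF mapping: 6 7 8 21 9 17 1 18 10 0 14 15 19 20 12 2 11 3 5 13 4 16
Walk LF starting at row 9, prepending L[row]:
  step 1: row=9, L[9]='$', prepend. Next row=LF[9]=0
  step 2: row=0, L[0]='n', prepend. Next row=LF[0]=6
  step 3: row=6, L[6]='l', prepend. Next row=LF[6]=1
  step 4: row=1, L[1]='n', prepend. Next row=LF[1]=7
  step 5: row=7, L[7]='t', prepend. Next row=LF[7]=18
  step 6: row=18, L[18]='m', prepend. Next row=LF[18]=5
  step 7: row=5, L[5]='t', prepend. Next row=LF[5]=17
  step 8: row=17, L[17]='l', prepend. Next row=LF[17]=3
  step 9: row=3, L[3]='u', prepend. Next row=LF[3]=21
  step 10: row=21, L[21]='s', prepend. Next row=LF[21]=16
  step 11: row=16, L[16]='n', prepend. Next row=LF[16]=11
  step 12: row=11, L[11]='s', prepend. Next row=LF[11]=15
  step 13: row=15, L[15]='l', prepend. Next row=LF[15]=2
  step 14: row=2, L[2]='n', prepend. Next row=LF[2]=8
  step 15: row=8, L[8]='n', prepend. Next row=LF[8]=10
  step 16: row=10, L[10]='s', prepend. Next row=LF[10]=14
  step 17: row=14, L[14]='p', prepend. Next row=LF[14]=12
  step 18: row=12, L[12]='t', prepend. Next row=LF[12]=19
  step 19: row=19, L[19]='r', prepend. Next row=LF[19]=13
  step 20: row=13, L[13]='t', prepend. Next row=LF[13]=20
  step 21: row=20, L[20]='l', prepend. Next row=LF[20]=4
  step 22: row=4, L[4]='n', prepend. Next row=LF[4]=9
Reversed output: nltrtpsnnlsnsultmtnln$

Answer: nltrtpsnnlsnsultmtnln$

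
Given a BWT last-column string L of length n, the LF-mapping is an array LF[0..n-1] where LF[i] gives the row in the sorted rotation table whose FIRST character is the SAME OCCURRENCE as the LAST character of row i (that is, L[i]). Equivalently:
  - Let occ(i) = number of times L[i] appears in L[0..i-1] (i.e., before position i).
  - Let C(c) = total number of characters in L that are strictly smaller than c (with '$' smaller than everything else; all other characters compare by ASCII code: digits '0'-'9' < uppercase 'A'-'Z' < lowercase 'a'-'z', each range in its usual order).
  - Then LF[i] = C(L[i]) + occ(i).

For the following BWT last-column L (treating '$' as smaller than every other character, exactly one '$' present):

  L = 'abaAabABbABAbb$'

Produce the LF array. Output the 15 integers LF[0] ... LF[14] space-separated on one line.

Char counts: '$':1, 'A':4, 'B':2, 'a':3, 'b':5
C (first-col start): C('$')=0, C('A')=1, C('B')=5, C('a')=7, C('b')=10
L[0]='a': occ=0, LF[0]=C('a')+0=7+0=7
L[1]='b': occ=0, LF[1]=C('b')+0=10+0=10
L[2]='a': occ=1, LF[2]=C('a')+1=7+1=8
L[3]='A': occ=0, LF[3]=C('A')+0=1+0=1
L[4]='a': occ=2, LF[4]=C('a')+2=7+2=9
L[5]='b': occ=1, LF[5]=C('b')+1=10+1=11
L[6]='A': occ=1, LF[6]=C('A')+1=1+1=2
L[7]='B': occ=0, LF[7]=C('B')+0=5+0=5
L[8]='b': occ=2, LF[8]=C('b')+2=10+2=12
L[9]='A': occ=2, LF[9]=C('A')+2=1+2=3
L[10]='B': occ=1, LF[10]=C('B')+1=5+1=6
L[11]='A': occ=3, LF[11]=C('A')+3=1+3=4
L[12]='b': occ=3, LF[12]=C('b')+3=10+3=13
L[13]='b': occ=4, LF[13]=C('b')+4=10+4=14
L[14]='$': occ=0, LF[14]=C('$')+0=0+0=0

Answer: 7 10 8 1 9 11 2 5 12 3 6 4 13 14 0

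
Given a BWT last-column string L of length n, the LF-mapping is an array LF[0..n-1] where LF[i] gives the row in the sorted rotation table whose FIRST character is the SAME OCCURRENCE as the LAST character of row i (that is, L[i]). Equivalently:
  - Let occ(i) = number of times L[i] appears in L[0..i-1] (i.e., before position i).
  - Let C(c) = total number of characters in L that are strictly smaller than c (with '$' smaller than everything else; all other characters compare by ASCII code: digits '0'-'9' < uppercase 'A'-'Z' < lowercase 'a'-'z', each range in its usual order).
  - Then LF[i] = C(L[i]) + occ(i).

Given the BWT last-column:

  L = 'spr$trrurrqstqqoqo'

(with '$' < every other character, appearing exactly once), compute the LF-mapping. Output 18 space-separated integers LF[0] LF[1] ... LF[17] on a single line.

Answer: 13 3 8 0 15 9 10 17 11 12 4 14 16 5 6 1 7 2

Derivation:
Char counts: '$':1, 'o':2, 'p':1, 'q':4, 'r':5, 's':2, 't':2, 'u':1
C (first-col start): C('$')=0, C('o')=1, C('p')=3, C('q')=4, C('r')=8, C('s')=13, C('t')=15, C('u')=17
L[0]='s': occ=0, LF[0]=C('s')+0=13+0=13
L[1]='p': occ=0, LF[1]=C('p')+0=3+0=3
L[2]='r': occ=0, LF[2]=C('r')+0=8+0=8
L[3]='$': occ=0, LF[3]=C('$')+0=0+0=0
L[4]='t': occ=0, LF[4]=C('t')+0=15+0=15
L[5]='r': occ=1, LF[5]=C('r')+1=8+1=9
L[6]='r': occ=2, LF[6]=C('r')+2=8+2=10
L[7]='u': occ=0, LF[7]=C('u')+0=17+0=17
L[8]='r': occ=3, LF[8]=C('r')+3=8+3=11
L[9]='r': occ=4, LF[9]=C('r')+4=8+4=12
L[10]='q': occ=0, LF[10]=C('q')+0=4+0=4
L[11]='s': occ=1, LF[11]=C('s')+1=13+1=14
L[12]='t': occ=1, LF[12]=C('t')+1=15+1=16
L[13]='q': occ=1, LF[13]=C('q')+1=4+1=5
L[14]='q': occ=2, LF[14]=C('q')+2=4+2=6
L[15]='o': occ=0, LF[15]=C('o')+0=1+0=1
L[16]='q': occ=3, LF[16]=C('q')+3=4+3=7
L[17]='o': occ=1, LF[17]=C('o')+1=1+1=2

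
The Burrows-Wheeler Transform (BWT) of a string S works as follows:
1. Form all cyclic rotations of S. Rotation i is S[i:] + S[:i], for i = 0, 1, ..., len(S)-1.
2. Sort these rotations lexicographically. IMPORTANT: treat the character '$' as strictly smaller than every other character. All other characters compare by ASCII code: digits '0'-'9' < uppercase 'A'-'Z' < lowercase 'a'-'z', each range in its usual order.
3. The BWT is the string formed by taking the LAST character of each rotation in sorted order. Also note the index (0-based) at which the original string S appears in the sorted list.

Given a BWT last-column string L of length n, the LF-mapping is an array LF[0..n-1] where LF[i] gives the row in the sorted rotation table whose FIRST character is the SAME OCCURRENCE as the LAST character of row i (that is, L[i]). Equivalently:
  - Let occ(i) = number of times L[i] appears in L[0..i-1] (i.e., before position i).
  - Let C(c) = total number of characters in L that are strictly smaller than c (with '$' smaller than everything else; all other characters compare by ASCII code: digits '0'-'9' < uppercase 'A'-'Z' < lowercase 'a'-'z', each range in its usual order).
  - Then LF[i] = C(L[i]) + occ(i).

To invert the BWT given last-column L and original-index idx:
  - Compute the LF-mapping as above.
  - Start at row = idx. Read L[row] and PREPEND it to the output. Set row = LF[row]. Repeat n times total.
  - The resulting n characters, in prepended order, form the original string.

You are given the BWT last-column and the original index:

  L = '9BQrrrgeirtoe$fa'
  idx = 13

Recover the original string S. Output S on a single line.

Answer: refrigeratorQB9$

Derivation:
LF mapping: 1 2 3 11 12 13 8 5 9 14 15 10 6 0 7 4
Walk LF starting at row 13, prepending L[row]:
  step 1: row=13, L[13]='$', prepend. Next row=LF[13]=0
  step 2: row=0, L[0]='9', prepend. Next row=LF[0]=1
  step 3: row=1, L[1]='B', prepend. Next row=LF[1]=2
  step 4: row=2, L[2]='Q', prepend. Next row=LF[2]=3
  step 5: row=3, L[3]='r', prepend. Next row=LF[3]=11
  step 6: row=11, L[11]='o', prepend. Next row=LF[11]=10
  step 7: row=10, L[10]='t', prepend. Next row=LF[10]=15
  step 8: row=15, L[15]='a', prepend. Next row=LF[15]=4
  step 9: row=4, L[4]='r', prepend. Next row=LF[4]=12
  step 10: row=12, L[12]='e', prepend. Next row=LF[12]=6
  step 11: row=6, L[6]='g', prepend. Next row=LF[6]=8
  step 12: row=8, L[8]='i', prepend. Next row=LF[8]=9
  step 13: row=9, L[9]='r', prepend. Next row=LF[9]=14
  step 14: row=14, L[14]='f', prepend. Next row=LF[14]=7
  step 15: row=7, L[7]='e', prepend. Next row=LF[7]=5
  step 16: row=5, L[5]='r', prepend. Next row=LF[5]=13
Reversed output: refrigeratorQB9$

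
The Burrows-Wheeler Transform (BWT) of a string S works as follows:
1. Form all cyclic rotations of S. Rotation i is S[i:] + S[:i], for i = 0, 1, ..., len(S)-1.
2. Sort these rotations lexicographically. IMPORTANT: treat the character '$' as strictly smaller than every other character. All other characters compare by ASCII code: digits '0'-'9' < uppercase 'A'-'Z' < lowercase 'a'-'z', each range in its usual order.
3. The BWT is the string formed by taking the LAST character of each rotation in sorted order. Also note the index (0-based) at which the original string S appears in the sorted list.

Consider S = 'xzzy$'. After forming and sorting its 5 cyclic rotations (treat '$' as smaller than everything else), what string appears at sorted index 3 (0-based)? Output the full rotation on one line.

All 5 rotations (rotation i = S[i:]+S[:i]):
  rot[0] = xzzy$
  rot[1] = zzy$x
  rot[2] = zy$xz
  rot[3] = y$xzz
  rot[4] = $xzzy
Sorted (with $ < everything):
  sorted[0] = $xzzy
  sorted[1] = xzzy$
  sorted[2] = y$xzz
  sorted[3] = zy$xz
  sorted[4] = zzy$x
sorted[3] = zy$xz

Answer: zy$xz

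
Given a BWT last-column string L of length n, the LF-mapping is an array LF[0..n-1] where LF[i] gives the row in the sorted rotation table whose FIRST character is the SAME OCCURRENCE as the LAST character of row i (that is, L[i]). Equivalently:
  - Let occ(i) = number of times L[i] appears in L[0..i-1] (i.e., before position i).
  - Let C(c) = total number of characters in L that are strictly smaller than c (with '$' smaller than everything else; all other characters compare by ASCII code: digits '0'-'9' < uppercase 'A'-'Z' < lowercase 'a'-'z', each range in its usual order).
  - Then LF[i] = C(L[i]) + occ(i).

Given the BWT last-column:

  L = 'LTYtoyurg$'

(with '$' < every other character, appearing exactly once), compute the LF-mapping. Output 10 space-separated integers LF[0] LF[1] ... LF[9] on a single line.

Answer: 1 2 3 7 5 9 8 6 4 0

Derivation:
Char counts: '$':1, 'L':1, 'T':1, 'Y':1, 'g':1, 'o':1, 'r':1, 't':1, 'u':1, 'y':1
C (first-col start): C('$')=0, C('L')=1, C('T')=2, C('Y')=3, C('g')=4, C('o')=5, C('r')=6, C('t')=7, C('u')=8, C('y')=9
L[0]='L': occ=0, LF[0]=C('L')+0=1+0=1
L[1]='T': occ=0, LF[1]=C('T')+0=2+0=2
L[2]='Y': occ=0, LF[2]=C('Y')+0=3+0=3
L[3]='t': occ=0, LF[3]=C('t')+0=7+0=7
L[4]='o': occ=0, LF[4]=C('o')+0=5+0=5
L[5]='y': occ=0, LF[5]=C('y')+0=9+0=9
L[6]='u': occ=0, LF[6]=C('u')+0=8+0=8
L[7]='r': occ=0, LF[7]=C('r')+0=6+0=6
L[8]='g': occ=0, LF[8]=C('g')+0=4+0=4
L[9]='$': occ=0, LF[9]=C('$')+0=0+0=0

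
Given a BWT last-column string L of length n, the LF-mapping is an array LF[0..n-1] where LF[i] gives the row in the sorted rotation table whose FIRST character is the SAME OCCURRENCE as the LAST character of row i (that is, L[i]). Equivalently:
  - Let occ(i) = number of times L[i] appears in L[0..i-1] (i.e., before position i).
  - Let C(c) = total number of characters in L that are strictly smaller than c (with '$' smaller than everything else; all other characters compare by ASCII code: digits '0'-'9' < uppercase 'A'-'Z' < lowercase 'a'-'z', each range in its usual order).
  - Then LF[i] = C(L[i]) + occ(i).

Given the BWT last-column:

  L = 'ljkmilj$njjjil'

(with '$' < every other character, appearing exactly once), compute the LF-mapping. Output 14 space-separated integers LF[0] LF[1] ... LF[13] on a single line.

Answer: 9 3 8 12 1 10 4 0 13 5 6 7 2 11

Derivation:
Char counts: '$':1, 'i':2, 'j':5, 'k':1, 'l':3, 'm':1, 'n':1
C (first-col start): C('$')=0, C('i')=1, C('j')=3, C('k')=8, C('l')=9, C('m')=12, C('n')=13
L[0]='l': occ=0, LF[0]=C('l')+0=9+0=9
L[1]='j': occ=0, LF[1]=C('j')+0=3+0=3
L[2]='k': occ=0, LF[2]=C('k')+0=8+0=8
L[3]='m': occ=0, LF[3]=C('m')+0=12+0=12
L[4]='i': occ=0, LF[4]=C('i')+0=1+0=1
L[5]='l': occ=1, LF[5]=C('l')+1=9+1=10
L[6]='j': occ=1, LF[6]=C('j')+1=3+1=4
L[7]='$': occ=0, LF[7]=C('$')+0=0+0=0
L[8]='n': occ=0, LF[8]=C('n')+0=13+0=13
L[9]='j': occ=2, LF[9]=C('j')+2=3+2=5
L[10]='j': occ=3, LF[10]=C('j')+3=3+3=6
L[11]='j': occ=4, LF[11]=C('j')+4=3+4=7
L[12]='i': occ=1, LF[12]=C('i')+1=1+1=2
L[13]='l': occ=2, LF[13]=C('l')+2=9+2=11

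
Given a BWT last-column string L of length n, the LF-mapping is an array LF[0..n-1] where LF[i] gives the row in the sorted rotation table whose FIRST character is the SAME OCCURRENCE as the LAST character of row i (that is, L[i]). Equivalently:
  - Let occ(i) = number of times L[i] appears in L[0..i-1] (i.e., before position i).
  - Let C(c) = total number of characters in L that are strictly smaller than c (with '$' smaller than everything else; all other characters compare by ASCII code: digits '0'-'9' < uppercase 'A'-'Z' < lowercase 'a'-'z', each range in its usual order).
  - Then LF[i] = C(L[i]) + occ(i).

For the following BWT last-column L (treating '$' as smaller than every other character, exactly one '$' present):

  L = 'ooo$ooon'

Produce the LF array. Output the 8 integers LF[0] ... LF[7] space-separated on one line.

Char counts: '$':1, 'n':1, 'o':6
C (first-col start): C('$')=0, C('n')=1, C('o')=2
L[0]='o': occ=0, LF[0]=C('o')+0=2+0=2
L[1]='o': occ=1, LF[1]=C('o')+1=2+1=3
L[2]='o': occ=2, LF[2]=C('o')+2=2+2=4
L[3]='$': occ=0, LF[3]=C('$')+0=0+0=0
L[4]='o': occ=3, LF[4]=C('o')+3=2+3=5
L[5]='o': occ=4, LF[5]=C('o')+4=2+4=6
L[6]='o': occ=5, LF[6]=C('o')+5=2+5=7
L[7]='n': occ=0, LF[7]=C('n')+0=1+0=1

Answer: 2 3 4 0 5 6 7 1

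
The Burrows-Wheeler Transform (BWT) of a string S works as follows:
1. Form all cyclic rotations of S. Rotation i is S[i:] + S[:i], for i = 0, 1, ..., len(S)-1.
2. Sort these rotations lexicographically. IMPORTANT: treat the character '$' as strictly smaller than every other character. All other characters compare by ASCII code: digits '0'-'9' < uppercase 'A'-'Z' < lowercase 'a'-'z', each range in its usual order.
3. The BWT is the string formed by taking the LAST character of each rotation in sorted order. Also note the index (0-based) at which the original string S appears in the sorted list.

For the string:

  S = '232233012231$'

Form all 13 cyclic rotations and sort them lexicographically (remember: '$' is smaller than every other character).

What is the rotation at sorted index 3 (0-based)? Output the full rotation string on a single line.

Answer: 12231$2322330

Derivation:
All 13 rotations (rotation i = S[i:]+S[:i]):
  rot[0] = 232233012231$
  rot[1] = 32233012231$2
  rot[2] = 2233012231$23
  rot[3] = 233012231$232
  rot[4] = 33012231$2322
  rot[5] = 3012231$23223
  rot[6] = 012231$232233
  rot[7] = 12231$2322330
  rot[8] = 2231$23223301
  rot[9] = 231$232233012
  rot[10] = 31$2322330122
  rot[11] = 1$23223301223
  rot[12] = $232233012231
Sorted (with $ < everything):
  sorted[0] = $232233012231
  sorted[1] = 012231$232233
  sorted[2] = 1$23223301223
  sorted[3] = 12231$2322330
  sorted[4] = 2231$23223301
  sorted[5] = 2233012231$23
  sorted[6] = 231$232233012
  sorted[7] = 232233012231$
  sorted[8] = 233012231$232
  sorted[9] = 3012231$23223
  sorted[10] = 31$2322330122
  sorted[11] = 32233012231$2
  sorted[12] = 33012231$2322
sorted[3] = 12231$2322330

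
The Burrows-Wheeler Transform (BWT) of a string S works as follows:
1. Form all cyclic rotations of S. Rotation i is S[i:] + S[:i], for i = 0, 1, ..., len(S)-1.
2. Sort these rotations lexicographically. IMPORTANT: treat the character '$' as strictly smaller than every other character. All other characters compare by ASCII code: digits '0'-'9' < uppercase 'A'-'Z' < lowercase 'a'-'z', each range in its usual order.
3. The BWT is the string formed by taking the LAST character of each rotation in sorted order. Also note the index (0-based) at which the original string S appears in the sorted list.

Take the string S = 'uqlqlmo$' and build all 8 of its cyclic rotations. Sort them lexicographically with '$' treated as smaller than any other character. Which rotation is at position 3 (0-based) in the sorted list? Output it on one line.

Answer: mo$uqlql

Derivation:
All 8 rotations (rotation i = S[i:]+S[:i]):
  rot[0] = uqlqlmo$
  rot[1] = qlqlmo$u
  rot[2] = lqlmo$uq
  rot[3] = qlmo$uql
  rot[4] = lmo$uqlq
  rot[5] = mo$uqlql
  rot[6] = o$uqlqlm
  rot[7] = $uqlqlmo
Sorted (with $ < everything):
  sorted[0] = $uqlqlmo
  sorted[1] = lmo$uqlq
  sorted[2] = lqlmo$uq
  sorted[3] = mo$uqlql
  sorted[4] = o$uqlqlm
  sorted[5] = qlmo$uql
  sorted[6] = qlqlmo$u
  sorted[7] = uqlqlmo$
sorted[3] = mo$uqlql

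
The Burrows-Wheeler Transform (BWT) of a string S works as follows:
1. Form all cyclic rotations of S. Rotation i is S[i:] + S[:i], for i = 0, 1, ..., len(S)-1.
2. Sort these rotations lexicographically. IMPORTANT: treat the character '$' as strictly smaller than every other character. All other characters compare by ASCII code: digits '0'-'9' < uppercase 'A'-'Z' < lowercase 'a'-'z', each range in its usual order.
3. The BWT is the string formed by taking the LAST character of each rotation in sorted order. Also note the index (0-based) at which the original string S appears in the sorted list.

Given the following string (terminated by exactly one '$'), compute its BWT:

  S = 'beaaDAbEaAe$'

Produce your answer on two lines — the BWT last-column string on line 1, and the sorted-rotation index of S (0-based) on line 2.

Answer: eDaabEaeA$Ab
9

Derivation:
All 12 rotations (rotation i = S[i:]+S[:i]):
  rot[0] = beaaDAbEaAe$
  rot[1] = eaaDAbEaAe$b
  rot[2] = aaDAbEaAe$be
  rot[3] = aDAbEaAe$bea
  rot[4] = DAbEaAe$beaa
  rot[5] = AbEaAe$beaaD
  rot[6] = bEaAe$beaaDA
  rot[7] = EaAe$beaaDAb
  rot[8] = aAe$beaaDAbE
  rot[9] = Ae$beaaDAbEa
  rot[10] = e$beaaDAbEaA
  rot[11] = $beaaDAbEaAe
Sorted (with $ < everything):
  sorted[0] = $beaaDAbEaAe  (last char: 'e')
  sorted[1] = AbEaAe$beaaD  (last char: 'D')
  sorted[2] = Ae$beaaDAbEa  (last char: 'a')
  sorted[3] = DAbEaAe$beaa  (last char: 'a')
  sorted[4] = EaAe$beaaDAb  (last char: 'b')
  sorted[5] = aAe$beaaDAbE  (last char: 'E')
  sorted[6] = aDAbEaAe$bea  (last char: 'a')
  sorted[7] = aaDAbEaAe$be  (last char: 'e')
  sorted[8] = bEaAe$beaaDA  (last char: 'A')
  sorted[9] = beaaDAbEaAe$  (last char: '$')
  sorted[10] = e$beaaDAbEaA  (last char: 'A')
  sorted[11] = eaaDAbEaAe$b  (last char: 'b')
Last column: eDaabEaeA$Ab
Original string S is at sorted index 9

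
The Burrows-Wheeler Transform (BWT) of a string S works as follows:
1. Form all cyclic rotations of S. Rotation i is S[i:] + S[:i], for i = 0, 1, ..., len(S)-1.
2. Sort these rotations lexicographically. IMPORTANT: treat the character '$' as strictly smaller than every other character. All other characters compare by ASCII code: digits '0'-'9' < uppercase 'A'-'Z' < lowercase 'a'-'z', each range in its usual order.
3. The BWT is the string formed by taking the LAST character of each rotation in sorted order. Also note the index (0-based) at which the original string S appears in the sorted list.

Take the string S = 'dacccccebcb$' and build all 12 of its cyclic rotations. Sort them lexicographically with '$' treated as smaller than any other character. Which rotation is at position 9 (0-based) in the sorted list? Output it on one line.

Answer: cebcb$dacccc

Derivation:
All 12 rotations (rotation i = S[i:]+S[:i]):
  rot[0] = dacccccebcb$
  rot[1] = acccccebcb$d
  rot[2] = cccccebcb$da
  rot[3] = ccccebcb$dac
  rot[4] = cccebcb$dacc
  rot[5] = ccebcb$daccc
  rot[6] = cebcb$dacccc
  rot[7] = ebcb$daccccc
  rot[8] = bcb$daccccce
  rot[9] = cb$daccccceb
  rot[10] = b$dacccccebc
  rot[11] = $dacccccebcb
Sorted (with $ < everything):
  sorted[0] = $dacccccebcb
  sorted[1] = acccccebcb$d
  sorted[2] = b$dacccccebc
  sorted[3] = bcb$daccccce
  sorted[4] = cb$daccccceb
  sorted[5] = cccccebcb$da
  sorted[6] = ccccebcb$dac
  sorted[7] = cccebcb$dacc
  sorted[8] = ccebcb$daccc
  sorted[9] = cebcb$dacccc
  sorted[10] = dacccccebcb$
  sorted[11] = ebcb$daccccc
sorted[9] = cebcb$dacccc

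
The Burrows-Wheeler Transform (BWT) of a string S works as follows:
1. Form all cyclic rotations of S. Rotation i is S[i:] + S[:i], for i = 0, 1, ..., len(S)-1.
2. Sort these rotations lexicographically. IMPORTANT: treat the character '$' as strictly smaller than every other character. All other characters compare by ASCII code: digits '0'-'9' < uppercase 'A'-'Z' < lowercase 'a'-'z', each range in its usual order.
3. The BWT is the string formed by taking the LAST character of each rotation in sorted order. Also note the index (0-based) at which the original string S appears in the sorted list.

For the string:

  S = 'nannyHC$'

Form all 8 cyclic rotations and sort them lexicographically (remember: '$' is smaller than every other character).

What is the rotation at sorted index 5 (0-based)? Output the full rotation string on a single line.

Answer: nnyHC$na

Derivation:
All 8 rotations (rotation i = S[i:]+S[:i]):
  rot[0] = nannyHC$
  rot[1] = annyHC$n
  rot[2] = nnyHC$na
  rot[3] = nyHC$nan
  rot[4] = yHC$nann
  rot[5] = HC$nanny
  rot[6] = C$nannyH
  rot[7] = $nannyHC
Sorted (with $ < everything):
  sorted[0] = $nannyHC
  sorted[1] = C$nannyH
  sorted[2] = HC$nanny
  sorted[3] = annyHC$n
  sorted[4] = nannyHC$
  sorted[5] = nnyHC$na
  sorted[6] = nyHC$nan
  sorted[7] = yHC$nann
sorted[5] = nnyHC$na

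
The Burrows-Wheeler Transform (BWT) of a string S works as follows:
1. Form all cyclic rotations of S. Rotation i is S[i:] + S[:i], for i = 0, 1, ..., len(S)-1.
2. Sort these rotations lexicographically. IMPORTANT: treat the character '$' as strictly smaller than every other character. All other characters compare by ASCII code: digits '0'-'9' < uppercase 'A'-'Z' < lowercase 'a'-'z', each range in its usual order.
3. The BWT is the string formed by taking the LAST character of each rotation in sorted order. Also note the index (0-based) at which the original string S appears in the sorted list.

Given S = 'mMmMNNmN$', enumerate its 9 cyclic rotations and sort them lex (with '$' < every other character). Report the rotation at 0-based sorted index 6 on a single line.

All 9 rotations (rotation i = S[i:]+S[:i]):
  rot[0] = mMmMNNmN$
  rot[1] = MmMNNmN$m
  rot[2] = mMNNmN$mM
  rot[3] = MNNmN$mMm
  rot[4] = NNmN$mMmM
  rot[5] = NmN$mMmMN
  rot[6] = mN$mMmMNN
  rot[7] = N$mMmMNNm
  rot[8] = $mMmMNNmN
Sorted (with $ < everything):
  sorted[0] = $mMmMNNmN
  sorted[1] = MNNmN$mMm
  sorted[2] = MmMNNmN$m
  sorted[3] = N$mMmMNNm
  sorted[4] = NNmN$mMmM
  sorted[5] = NmN$mMmMN
  sorted[6] = mMNNmN$mM
  sorted[7] = mMmMNNmN$
  sorted[8] = mN$mMmMNN
sorted[6] = mMNNmN$mM

Answer: mMNNmN$mM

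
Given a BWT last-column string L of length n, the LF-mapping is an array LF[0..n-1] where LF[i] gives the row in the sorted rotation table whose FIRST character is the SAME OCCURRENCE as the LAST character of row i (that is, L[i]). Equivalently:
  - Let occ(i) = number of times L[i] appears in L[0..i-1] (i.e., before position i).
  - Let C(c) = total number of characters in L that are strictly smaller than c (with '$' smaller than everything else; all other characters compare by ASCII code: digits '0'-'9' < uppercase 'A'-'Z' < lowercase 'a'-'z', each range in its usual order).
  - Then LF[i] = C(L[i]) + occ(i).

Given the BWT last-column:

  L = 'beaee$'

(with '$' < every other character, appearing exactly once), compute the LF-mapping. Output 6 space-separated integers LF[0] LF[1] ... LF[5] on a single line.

Answer: 2 3 1 4 5 0

Derivation:
Char counts: '$':1, 'a':1, 'b':1, 'e':3
C (first-col start): C('$')=0, C('a')=1, C('b')=2, C('e')=3
L[0]='b': occ=0, LF[0]=C('b')+0=2+0=2
L[1]='e': occ=0, LF[1]=C('e')+0=3+0=3
L[2]='a': occ=0, LF[2]=C('a')+0=1+0=1
L[3]='e': occ=1, LF[3]=C('e')+1=3+1=4
L[4]='e': occ=2, LF[4]=C('e')+2=3+2=5
L[5]='$': occ=0, LF[5]=C('$')+0=0+0=0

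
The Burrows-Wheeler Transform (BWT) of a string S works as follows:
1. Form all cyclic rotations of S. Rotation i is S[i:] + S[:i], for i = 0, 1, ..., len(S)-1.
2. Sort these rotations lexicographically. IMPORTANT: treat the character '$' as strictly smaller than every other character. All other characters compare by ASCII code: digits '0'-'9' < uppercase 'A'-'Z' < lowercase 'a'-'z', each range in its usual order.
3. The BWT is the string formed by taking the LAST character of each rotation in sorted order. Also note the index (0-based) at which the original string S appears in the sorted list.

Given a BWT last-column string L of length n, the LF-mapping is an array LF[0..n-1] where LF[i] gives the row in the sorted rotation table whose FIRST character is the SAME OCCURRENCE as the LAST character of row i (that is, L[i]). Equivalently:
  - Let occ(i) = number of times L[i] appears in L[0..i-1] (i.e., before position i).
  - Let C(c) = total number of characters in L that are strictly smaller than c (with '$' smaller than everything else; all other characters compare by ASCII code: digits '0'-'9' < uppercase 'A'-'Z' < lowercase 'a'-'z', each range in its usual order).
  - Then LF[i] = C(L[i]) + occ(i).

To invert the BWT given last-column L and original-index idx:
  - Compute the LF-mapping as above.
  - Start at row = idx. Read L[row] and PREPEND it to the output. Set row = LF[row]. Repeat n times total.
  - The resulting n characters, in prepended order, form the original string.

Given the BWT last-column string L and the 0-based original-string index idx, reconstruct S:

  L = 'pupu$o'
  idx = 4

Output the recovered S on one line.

LF mapping: 2 4 3 5 0 1
Walk LF starting at row 4, prepending L[row]:
  step 1: row=4, L[4]='$', prepend. Next row=LF[4]=0
  step 2: row=0, L[0]='p', prepend. Next row=LF[0]=2
  step 3: row=2, L[2]='p', prepend. Next row=LF[2]=3
  step 4: row=3, L[3]='u', prepend. Next row=LF[3]=5
  step 5: row=5, L[5]='o', prepend. Next row=LF[5]=1
  step 6: row=1, L[1]='u', prepend. Next row=LF[1]=4
Reversed output: uoupp$

Answer: uoupp$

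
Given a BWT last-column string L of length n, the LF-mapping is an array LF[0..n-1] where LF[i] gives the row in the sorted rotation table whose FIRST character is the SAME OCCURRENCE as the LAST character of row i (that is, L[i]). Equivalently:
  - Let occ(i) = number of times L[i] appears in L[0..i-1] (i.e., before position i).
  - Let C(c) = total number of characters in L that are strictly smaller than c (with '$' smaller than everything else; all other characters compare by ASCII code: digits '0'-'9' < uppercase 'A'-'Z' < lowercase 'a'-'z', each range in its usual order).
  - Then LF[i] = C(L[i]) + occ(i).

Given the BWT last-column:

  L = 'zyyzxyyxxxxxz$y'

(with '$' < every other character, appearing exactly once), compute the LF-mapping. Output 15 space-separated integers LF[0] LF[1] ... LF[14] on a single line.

Answer: 12 7 8 13 1 9 10 2 3 4 5 6 14 0 11

Derivation:
Char counts: '$':1, 'x':6, 'y':5, 'z':3
C (first-col start): C('$')=0, C('x')=1, C('y')=7, C('z')=12
L[0]='z': occ=0, LF[0]=C('z')+0=12+0=12
L[1]='y': occ=0, LF[1]=C('y')+0=7+0=7
L[2]='y': occ=1, LF[2]=C('y')+1=7+1=8
L[3]='z': occ=1, LF[3]=C('z')+1=12+1=13
L[4]='x': occ=0, LF[4]=C('x')+0=1+0=1
L[5]='y': occ=2, LF[5]=C('y')+2=7+2=9
L[6]='y': occ=3, LF[6]=C('y')+3=7+3=10
L[7]='x': occ=1, LF[7]=C('x')+1=1+1=2
L[8]='x': occ=2, LF[8]=C('x')+2=1+2=3
L[9]='x': occ=3, LF[9]=C('x')+3=1+3=4
L[10]='x': occ=4, LF[10]=C('x')+4=1+4=5
L[11]='x': occ=5, LF[11]=C('x')+5=1+5=6
L[12]='z': occ=2, LF[12]=C('z')+2=12+2=14
L[13]='$': occ=0, LF[13]=C('$')+0=0+0=0
L[14]='y': occ=4, LF[14]=C('y')+4=7+4=11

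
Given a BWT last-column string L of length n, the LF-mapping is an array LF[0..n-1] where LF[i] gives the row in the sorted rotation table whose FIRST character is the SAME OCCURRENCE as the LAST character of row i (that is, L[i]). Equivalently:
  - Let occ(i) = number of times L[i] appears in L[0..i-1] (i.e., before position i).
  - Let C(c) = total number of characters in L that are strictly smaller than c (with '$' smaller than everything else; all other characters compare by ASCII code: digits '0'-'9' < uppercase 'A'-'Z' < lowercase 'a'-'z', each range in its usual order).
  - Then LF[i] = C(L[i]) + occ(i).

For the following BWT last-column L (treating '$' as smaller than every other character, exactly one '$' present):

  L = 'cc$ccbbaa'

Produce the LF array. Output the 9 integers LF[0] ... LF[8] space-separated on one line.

Char counts: '$':1, 'a':2, 'b':2, 'c':4
C (first-col start): C('$')=0, C('a')=1, C('b')=3, C('c')=5
L[0]='c': occ=0, LF[0]=C('c')+0=5+0=5
L[1]='c': occ=1, LF[1]=C('c')+1=5+1=6
L[2]='$': occ=0, LF[2]=C('$')+0=0+0=0
L[3]='c': occ=2, LF[3]=C('c')+2=5+2=7
L[4]='c': occ=3, LF[4]=C('c')+3=5+3=8
L[5]='b': occ=0, LF[5]=C('b')+0=3+0=3
L[6]='b': occ=1, LF[6]=C('b')+1=3+1=4
L[7]='a': occ=0, LF[7]=C('a')+0=1+0=1
L[8]='a': occ=1, LF[8]=C('a')+1=1+1=2

Answer: 5 6 0 7 8 3 4 1 2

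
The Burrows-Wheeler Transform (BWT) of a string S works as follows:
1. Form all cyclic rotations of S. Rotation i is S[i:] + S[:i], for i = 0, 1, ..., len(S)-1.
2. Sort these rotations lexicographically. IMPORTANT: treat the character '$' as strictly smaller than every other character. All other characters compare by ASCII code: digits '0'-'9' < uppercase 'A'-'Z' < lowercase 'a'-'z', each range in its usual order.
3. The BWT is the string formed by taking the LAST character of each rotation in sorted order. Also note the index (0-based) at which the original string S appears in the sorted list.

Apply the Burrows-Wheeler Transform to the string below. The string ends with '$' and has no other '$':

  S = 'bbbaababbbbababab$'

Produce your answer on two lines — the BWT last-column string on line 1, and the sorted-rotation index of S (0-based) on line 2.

Answer: bbbbbababaababb$ba
15

Derivation:
All 18 rotations (rotation i = S[i:]+S[:i]):
  rot[0] = bbbaababbbbababab$
  rot[1] = bbaababbbbababab$b
  rot[2] = baababbbbababab$bb
  rot[3] = aababbbbababab$bbb
  rot[4] = ababbbbababab$bbba
  rot[5] = babbbbababab$bbbaa
  rot[6] = abbbbababab$bbbaab
  rot[7] = bbbbababab$bbbaaba
  rot[8] = bbbababab$bbbaabab
  rot[9] = bbababab$bbbaababb
  rot[10] = bababab$bbbaababbb
  rot[11] = ababab$bbbaababbbb
  rot[12] = babab$bbbaababbbba
  rot[13] = abab$bbbaababbbbab
  rot[14] = bab$bbbaababbbbaba
  rot[15] = ab$bbbaababbbbabab
  rot[16] = b$bbbaababbbbababa
  rot[17] = $bbbaababbbbababab
Sorted (with $ < everything):
  sorted[0] = $bbbaababbbbababab  (last char: 'b')
  sorted[1] = aababbbbababab$bbb  (last char: 'b')
  sorted[2] = ab$bbbaababbbbabab  (last char: 'b')
  sorted[3] = abab$bbbaababbbbab  (last char: 'b')
  sorted[4] = ababab$bbbaababbbb  (last char: 'b')
  sorted[5] = ababbbbababab$bbba  (last char: 'a')
  sorted[6] = abbbbababab$bbbaab  (last char: 'b')
  sorted[7] = b$bbbaababbbbababa  (last char: 'a')
  sorted[8] = baababbbbababab$bb  (last char: 'b')
  sorted[9] = bab$bbbaababbbbaba  (last char: 'a')
  sorted[10] = babab$bbbaababbbba  (last char: 'a')
  sorted[11] = bababab$bbbaababbb  (last char: 'b')
  sorted[12] = babbbbababab$bbbaa  (last char: 'a')
  sorted[13] = bbaababbbbababab$b  (last char: 'b')
  sorted[14] = bbababab$bbbaababb  (last char: 'b')
  sorted[15] = bbbaababbbbababab$  (last char: '$')
  sorted[16] = bbbababab$bbbaabab  (last char: 'b')
  sorted[17] = bbbbababab$bbbaaba  (last char: 'a')
Last column: bbbbbababaababb$ba
Original string S is at sorted index 15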